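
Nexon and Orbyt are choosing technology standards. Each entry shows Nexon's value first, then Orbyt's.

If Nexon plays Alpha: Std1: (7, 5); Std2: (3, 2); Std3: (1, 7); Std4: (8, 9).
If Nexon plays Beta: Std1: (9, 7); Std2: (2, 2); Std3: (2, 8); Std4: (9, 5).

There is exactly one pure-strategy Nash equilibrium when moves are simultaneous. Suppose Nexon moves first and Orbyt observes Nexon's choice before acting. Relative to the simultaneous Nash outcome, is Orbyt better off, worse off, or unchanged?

Orbyt best-responds to each possible Nexon move:
- Alpha: Orbyt compares 5, 2, 7, 9 and picks Std4; Nexon would get 8.
- Beta: Orbyt compares 7, 2, 8, 5 and picks Std3; Nexon would get 2.
Nexon's induced payoffs are 8, 2, so Nexon commits to Alpha. Subgame-perfect outcome: (Alpha, Std4) with payoffs (8, 9).
Under simultaneous play:
Nexon's best replies: Std1→Beta; Std2→Alpha; Std3→Beta; Std4→Beta.
Orbyt's best replies: Alpha→Std4; Beta→Std3.
The unique mutual best reply is (Beta, Std3), giving (2, 8).
Orbyt earns 9 sequentially versus 8 at the Nash outcome: better off.

better off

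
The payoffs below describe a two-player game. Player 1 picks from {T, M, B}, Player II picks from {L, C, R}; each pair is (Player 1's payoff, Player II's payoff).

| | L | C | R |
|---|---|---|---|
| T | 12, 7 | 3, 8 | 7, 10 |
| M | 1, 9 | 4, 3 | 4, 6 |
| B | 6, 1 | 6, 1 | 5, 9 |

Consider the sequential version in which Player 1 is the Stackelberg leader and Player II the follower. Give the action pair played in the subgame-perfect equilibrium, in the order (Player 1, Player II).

Player II best-responds to each possible Player 1 move:
- T → Player II plays R (best of 7, 8, 10); Player 1 gets 7.
- M → Player II plays L (best of 9, 3, 6); Player 1 gets 1.
- B → Player II plays R (best of 1, 1, 9); Player 1 gets 5.
Maximizing over 7, 1, 5, Player 1 chooses T. Subgame-perfect outcome: (T, R) with payoffs (7, 10).

(T, R)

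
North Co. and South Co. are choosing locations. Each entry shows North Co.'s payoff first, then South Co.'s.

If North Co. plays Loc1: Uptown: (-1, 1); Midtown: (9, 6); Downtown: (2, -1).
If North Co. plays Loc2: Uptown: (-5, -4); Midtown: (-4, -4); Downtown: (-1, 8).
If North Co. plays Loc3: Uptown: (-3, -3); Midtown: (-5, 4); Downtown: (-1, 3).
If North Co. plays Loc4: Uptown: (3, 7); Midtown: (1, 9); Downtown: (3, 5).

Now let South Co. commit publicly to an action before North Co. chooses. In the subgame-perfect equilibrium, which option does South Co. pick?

Backward induction with South Co. moving first.
- Uptown → North Co. plays Loc4 (best of -1, -5, -3, 3); South Co. gets 7.
- Midtown → North Co. plays Loc1 (best of 9, -4, -5, 1); South Co. gets 6.
- Downtown → North Co. plays Loc4 (best of 2, -1, -1, 3); South Co. gets 5.
Maximizing over 7, 6, 5, South Co. chooses Uptown. Subgame-perfect outcome: (Loc4, Uptown) with payoffs (3, 7).

Uptown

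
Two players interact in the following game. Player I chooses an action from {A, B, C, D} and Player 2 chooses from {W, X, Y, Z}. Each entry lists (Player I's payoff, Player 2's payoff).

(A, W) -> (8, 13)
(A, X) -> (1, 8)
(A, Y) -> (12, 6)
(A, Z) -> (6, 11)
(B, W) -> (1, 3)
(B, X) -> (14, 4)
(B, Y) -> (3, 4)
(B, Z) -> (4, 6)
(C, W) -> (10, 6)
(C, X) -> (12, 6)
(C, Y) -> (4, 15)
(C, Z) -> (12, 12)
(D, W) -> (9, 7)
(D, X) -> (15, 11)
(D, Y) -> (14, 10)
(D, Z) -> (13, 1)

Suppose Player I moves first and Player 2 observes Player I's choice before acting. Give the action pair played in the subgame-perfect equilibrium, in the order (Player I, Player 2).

Player 2 best-responds to each possible Player I move:
- A: BR = W, leader payoff 8.
- B: BR = Z, leader payoff 4.
- C: BR = Y, leader payoff 4.
- D: BR = X, leader payoff 15.
Maximizing over 8, 4, 4, 15, Player I chooses D. Subgame-perfect outcome: (D, X) with payoffs (15, 11).

(D, X)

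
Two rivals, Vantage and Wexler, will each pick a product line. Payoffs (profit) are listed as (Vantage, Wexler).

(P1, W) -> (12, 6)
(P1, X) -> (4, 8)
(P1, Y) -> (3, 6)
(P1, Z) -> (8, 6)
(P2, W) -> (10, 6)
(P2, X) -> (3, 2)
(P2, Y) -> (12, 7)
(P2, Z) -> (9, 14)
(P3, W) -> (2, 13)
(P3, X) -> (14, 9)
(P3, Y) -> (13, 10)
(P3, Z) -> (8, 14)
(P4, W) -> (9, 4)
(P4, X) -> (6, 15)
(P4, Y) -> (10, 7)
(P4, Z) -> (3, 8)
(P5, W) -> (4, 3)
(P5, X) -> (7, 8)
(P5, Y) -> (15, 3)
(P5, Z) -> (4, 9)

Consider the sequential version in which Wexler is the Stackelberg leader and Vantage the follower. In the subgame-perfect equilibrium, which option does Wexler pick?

Backward induction with Wexler moving first.
- W: BR = P1, leader payoff 6.
- X: BR = P3, leader payoff 9.
- Y: BR = P5, leader payoff 3.
- Z: BR = P2, leader payoff 14.
Among 6, 9, 3, 14, the best is 14 at Z. Subgame-perfect outcome: (P2, Z) with payoffs (9, 14).

Z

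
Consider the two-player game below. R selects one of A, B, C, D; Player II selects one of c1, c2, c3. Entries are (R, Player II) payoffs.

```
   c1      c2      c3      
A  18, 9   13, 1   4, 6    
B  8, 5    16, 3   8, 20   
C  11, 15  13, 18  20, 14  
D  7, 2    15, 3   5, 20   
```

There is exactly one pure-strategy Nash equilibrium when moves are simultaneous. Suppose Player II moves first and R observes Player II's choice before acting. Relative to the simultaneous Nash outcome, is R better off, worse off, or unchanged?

Work backward from R's decision.
- c1: R compares 18, 8, 11, 7 and picks A; Player II would get 9.
- c2: R compares 13, 16, 13, 15 and picks B; Player II would get 3.
- c3: R compares 4, 8, 20, 5 and picks C; Player II would get 14.
Among 9, 3, 14, the best is 14 at c3. Subgame-perfect outcome: (C, c3) with payoffs (20, 14).
For the simultaneous game, intersect best replies.
R's best replies: c1→A; c2→B; c3→C.
Player II's best replies: A→c1; B→c3; C→c2; D→c3.
Only (A, c1) has each player best-responding; Nash payoffs (18, 9).
R earns 20 sequentially versus 18 at the Nash outcome: better off.

better off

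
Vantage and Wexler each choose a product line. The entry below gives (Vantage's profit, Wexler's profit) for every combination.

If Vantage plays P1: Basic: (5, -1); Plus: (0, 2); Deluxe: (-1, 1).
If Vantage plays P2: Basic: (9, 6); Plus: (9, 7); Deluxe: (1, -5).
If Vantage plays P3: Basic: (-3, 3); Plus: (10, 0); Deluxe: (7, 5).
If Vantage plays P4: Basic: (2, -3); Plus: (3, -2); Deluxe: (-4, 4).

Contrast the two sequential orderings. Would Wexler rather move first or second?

second

If Vantage leads: Wexler's best replies are P1→Plus, P2→Plus, P3→Deluxe, P4→Deluxe; Vantage's induced payoffs 0, 9, 7, -4; outcome (P2, Plus), payoffs (9, 7).
If Wexler leads: Vantage's best replies are Basic→P2, Plus→P3, Deluxe→P3; Wexler's induced payoffs 6, 0, 5; outcome (P2, Basic), payoffs (9, 6).
Wexler gets 6 moving first and 7 moving second, so Wexler prefers to move second.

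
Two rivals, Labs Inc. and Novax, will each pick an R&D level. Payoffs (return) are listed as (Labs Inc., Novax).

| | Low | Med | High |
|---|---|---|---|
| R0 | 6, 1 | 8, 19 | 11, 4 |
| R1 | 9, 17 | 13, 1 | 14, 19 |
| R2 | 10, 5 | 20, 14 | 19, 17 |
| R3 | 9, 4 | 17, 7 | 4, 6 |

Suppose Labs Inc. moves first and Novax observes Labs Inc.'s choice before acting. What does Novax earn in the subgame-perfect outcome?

Novax best-responds to each possible Labs Inc. move:
- R0 → Novax plays Med (best of 1, 19, 4); Labs Inc. gets 8.
- R1 → Novax plays High (best of 17, 1, 19); Labs Inc. gets 14.
- R2 → Novax plays High (best of 5, 14, 17); Labs Inc. gets 19.
- R3 → Novax plays Med (best of 4, 7, 6); Labs Inc. gets 17.
Maximizing over 8, 14, 19, 17, Labs Inc. chooses R2. Subgame-perfect outcome: (R2, High) with payoffs (19, 17).

17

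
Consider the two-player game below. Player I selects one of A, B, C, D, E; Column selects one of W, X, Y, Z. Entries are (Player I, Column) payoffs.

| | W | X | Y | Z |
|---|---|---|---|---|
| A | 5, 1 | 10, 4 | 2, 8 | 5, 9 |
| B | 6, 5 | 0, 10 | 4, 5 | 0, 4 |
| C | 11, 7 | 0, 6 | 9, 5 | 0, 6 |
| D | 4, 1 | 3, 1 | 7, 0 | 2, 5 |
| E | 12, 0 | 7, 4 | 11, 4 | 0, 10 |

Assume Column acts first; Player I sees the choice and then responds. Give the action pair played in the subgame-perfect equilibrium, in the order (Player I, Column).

Player I best-responds to each possible Column move:
- W: Player I compares 5, 6, 11, 4, 12 and picks E; Column would get 0.
- X: Player I compares 10, 0, 0, 3, 7 and picks A; Column would get 4.
- Y: Player I compares 2, 4, 9, 7, 11 and picks E; Column would get 4.
- Z: Player I compares 5, 0, 0, 2, 0 and picks A; Column would get 9.
Among 0, 4, 4, 9, the best is 9 at Z. Subgame-perfect outcome: (A, Z) with payoffs (5, 9).

(A, Z)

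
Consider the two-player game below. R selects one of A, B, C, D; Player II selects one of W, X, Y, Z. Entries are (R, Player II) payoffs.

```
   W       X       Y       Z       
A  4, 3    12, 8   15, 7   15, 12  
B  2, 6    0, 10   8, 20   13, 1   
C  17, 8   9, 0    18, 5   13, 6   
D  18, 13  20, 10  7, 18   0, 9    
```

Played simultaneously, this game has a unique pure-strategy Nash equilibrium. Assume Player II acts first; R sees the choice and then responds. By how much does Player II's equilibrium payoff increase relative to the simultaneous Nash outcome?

1

Solve by backward induction (Player II leads).
- W → R plays D (best of 4, 2, 17, 18); Player II gets 13.
- X → R plays D (best of 12, 0, 9, 20); Player II gets 10.
- Y → R plays C (best of 15, 8, 18, 7); Player II gets 5.
- Z → R plays A (best of 15, 13, 13, 0); Player II gets 12.
Maximizing over 13, 10, 5, 12, Player II chooses W. Subgame-perfect outcome: (D, W) with payoffs (18, 13).
For the simultaneous game, intersect best replies.
R's best replies: W→D; X→D; Y→C; Z→A.
Player II's best replies: A→Z; B→Y; C→W; D→Y.
Only (A, Z) has each player best-responding; Nash payoffs (15, 12).
Player II's commitment gain: 13 − 12 = 1.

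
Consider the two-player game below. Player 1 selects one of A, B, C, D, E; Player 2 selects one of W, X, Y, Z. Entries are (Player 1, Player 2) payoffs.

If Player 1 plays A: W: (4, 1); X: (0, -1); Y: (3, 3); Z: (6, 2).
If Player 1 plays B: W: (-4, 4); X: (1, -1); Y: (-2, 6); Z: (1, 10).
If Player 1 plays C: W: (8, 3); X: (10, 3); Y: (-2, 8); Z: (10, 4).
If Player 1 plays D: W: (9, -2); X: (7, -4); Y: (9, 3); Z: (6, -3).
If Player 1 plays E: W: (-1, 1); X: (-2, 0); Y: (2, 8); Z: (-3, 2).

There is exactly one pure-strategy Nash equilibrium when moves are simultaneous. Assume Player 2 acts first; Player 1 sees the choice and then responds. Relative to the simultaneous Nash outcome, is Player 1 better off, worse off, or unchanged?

Backward induction with Player 2 moving first.
- W: Player 1 compares 4, -4, 8, 9, -1 and picks D; Player 2 would get -2.
- X: Player 1 compares 0, 1, 10, 7, -2 and picks C; Player 2 would get 3.
- Y: Player 1 compares 3, -2, -2, 9, 2 and picks D; Player 2 would get 3.
- Z: Player 1 compares 6, 1, 10, 6, -3 and picks C; Player 2 would get 4.
Player 2's induced payoffs are -2, 3, 3, 4, so Player 2 commits to Z. Subgame-perfect outcome: (C, Z) with payoffs (10, 4).
Under simultaneous play:
Player 1's best replies: W→D; X→C; Y→D; Z→C.
Player 2's best replies: A→Y; B→Z; C→Y; D→Y; E→Y.
Only (D, Y) has each player best-responding; Nash payoffs (9, 3).
Player 1 earns 10 sequentially versus 9 at the Nash outcome: better off.

better off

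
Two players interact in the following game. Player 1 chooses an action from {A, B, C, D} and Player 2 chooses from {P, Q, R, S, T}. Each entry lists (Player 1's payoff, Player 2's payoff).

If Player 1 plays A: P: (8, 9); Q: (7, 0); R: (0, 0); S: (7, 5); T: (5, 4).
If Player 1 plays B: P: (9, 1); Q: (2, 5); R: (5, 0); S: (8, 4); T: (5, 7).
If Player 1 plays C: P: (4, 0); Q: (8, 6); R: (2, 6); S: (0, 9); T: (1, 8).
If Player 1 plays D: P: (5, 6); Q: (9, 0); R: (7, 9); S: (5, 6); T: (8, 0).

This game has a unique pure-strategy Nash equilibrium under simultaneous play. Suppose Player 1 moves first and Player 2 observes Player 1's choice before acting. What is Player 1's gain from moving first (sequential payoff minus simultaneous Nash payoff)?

1

Solve by backward induction (Player 1 leads).
- A: Player 2 compares 9, 0, 0, 5, 4 and picks P; Player 1 would get 8.
- B: Player 2 compares 1, 5, 0, 4, 7 and picks T; Player 1 would get 5.
- C: Player 2 compares 0, 6, 6, 9, 8 and picks S; Player 1 would get 0.
- D: Player 2 compares 6, 0, 9, 6, 0 and picks R; Player 1 would get 7.
Among 8, 5, 0, 7, the best is 8 at A. Subgame-perfect outcome: (A, P) with payoffs (8, 9).
Now find the simultaneous Nash equilibrium.
Player 1's best replies: P→B; Q→D; R→D; S→B; T→D.
Player 2's best replies: A→P; B→T; C→S; D→R.
The unique mutual best reply is (D, R), giving (7, 9).
Player 1's commitment gain: 8 − 7 = 1.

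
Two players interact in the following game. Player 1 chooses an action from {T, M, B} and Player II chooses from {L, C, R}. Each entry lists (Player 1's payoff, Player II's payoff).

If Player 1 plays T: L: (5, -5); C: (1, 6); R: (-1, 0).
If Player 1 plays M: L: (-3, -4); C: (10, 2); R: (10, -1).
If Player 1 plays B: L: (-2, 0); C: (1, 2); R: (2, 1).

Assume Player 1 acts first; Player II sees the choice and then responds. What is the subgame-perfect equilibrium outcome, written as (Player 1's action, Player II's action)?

(M, C)

Work backward from Player II's decision.
- T: BR = C, leader payoff 1.
- M: BR = C, leader payoff 10.
- B: BR = C, leader payoff 1.
Maximizing over 1, 10, 1, Player 1 chooses M. Subgame-perfect outcome: (M, C) with payoffs (10, 2).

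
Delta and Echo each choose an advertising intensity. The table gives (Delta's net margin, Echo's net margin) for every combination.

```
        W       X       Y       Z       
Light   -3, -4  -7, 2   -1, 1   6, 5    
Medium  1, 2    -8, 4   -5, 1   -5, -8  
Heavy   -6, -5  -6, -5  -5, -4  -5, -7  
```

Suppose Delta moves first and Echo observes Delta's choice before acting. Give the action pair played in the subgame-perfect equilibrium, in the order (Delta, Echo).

(Light, Z)

Echo best-responds to each possible Delta move:
- Light: BR = Z, leader payoff 6.
- Medium: BR = X, leader payoff -8.
- Heavy: BR = Y, leader payoff -5.
Delta's induced payoffs are 6, -8, -5, so Delta commits to Light. Subgame-perfect outcome: (Light, Z) with payoffs (6, 5).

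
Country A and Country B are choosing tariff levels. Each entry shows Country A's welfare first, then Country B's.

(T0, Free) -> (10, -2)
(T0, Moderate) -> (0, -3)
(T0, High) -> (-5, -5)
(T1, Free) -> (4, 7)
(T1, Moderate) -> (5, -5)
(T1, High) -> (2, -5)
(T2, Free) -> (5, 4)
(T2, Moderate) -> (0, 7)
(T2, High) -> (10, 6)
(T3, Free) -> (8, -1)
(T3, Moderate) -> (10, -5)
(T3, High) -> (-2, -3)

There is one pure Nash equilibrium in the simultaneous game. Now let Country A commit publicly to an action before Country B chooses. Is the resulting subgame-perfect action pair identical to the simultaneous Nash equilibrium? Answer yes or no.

yes

Work backward from Country B's decision.
- T0 → Country B plays Free (best of -2, -3, -5); Country A gets 10.
- T1 → Country B plays Free (best of 7, -5, -5); Country A gets 4.
- T2 → Country B plays Moderate (best of 4, 7, 6); Country A gets 0.
- T3 → Country B plays Free (best of -1, -5, -3); Country A gets 8.
Among 10, 4, 0, 8, the best is 10 at T0. Subgame-perfect outcome: (T0, Free) with payoffs (10, -2).
Under simultaneous play:
Country A's best replies: Free→T0; Moderate→T3; High→T2.
Country B's best replies: T0→Free; T1→Free; T2→Moderate; T3→Free.
Only (T0, Free) has each player best-responding; Nash payoffs (10, -2).
Sequential outcome (T0, Free) coincides with the Nash profile (T0, Free).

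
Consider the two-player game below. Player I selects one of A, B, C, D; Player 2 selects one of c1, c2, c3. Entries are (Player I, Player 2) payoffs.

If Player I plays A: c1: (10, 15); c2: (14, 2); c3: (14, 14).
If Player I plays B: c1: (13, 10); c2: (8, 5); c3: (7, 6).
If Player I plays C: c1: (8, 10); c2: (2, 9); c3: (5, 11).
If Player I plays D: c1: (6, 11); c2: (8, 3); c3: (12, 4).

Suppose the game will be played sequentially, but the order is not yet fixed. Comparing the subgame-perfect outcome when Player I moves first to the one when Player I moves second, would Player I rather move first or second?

If Player I leads: Player 2's best replies are A→c1, B→c1, C→c3, D→c1; Player I's induced payoffs 10, 13, 5, 6; outcome (B, c1), payoffs (13, 10).
If Player 2 leads: Player I's best replies are c1→B, c2→A, c3→A; Player 2's induced payoffs 10, 2, 14; outcome (A, c3), payoffs (14, 14).
Player I gets 13 moving first and 14 moving second, so Player I prefers to move second.

second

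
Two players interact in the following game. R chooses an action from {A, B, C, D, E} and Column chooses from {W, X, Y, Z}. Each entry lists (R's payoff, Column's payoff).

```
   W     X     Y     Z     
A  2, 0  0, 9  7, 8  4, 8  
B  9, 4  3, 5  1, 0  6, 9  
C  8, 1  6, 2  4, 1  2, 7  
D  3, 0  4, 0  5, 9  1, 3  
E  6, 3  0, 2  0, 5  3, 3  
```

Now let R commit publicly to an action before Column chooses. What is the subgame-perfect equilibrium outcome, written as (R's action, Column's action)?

(B, Z)

Backward induction with R moving first.
- A → Column plays X (best of 0, 9, 8, 8); R gets 0.
- B → Column plays Z (best of 4, 5, 0, 9); R gets 6.
- C → Column plays Z (best of 1, 2, 1, 7); R gets 2.
- D → Column plays Y (best of 0, 0, 9, 3); R gets 5.
- E → Column plays Y (best of 3, 2, 5, 3); R gets 0.
Maximizing over 0, 6, 2, 5, 0, R chooses B. Subgame-perfect outcome: (B, Z) with payoffs (6, 9).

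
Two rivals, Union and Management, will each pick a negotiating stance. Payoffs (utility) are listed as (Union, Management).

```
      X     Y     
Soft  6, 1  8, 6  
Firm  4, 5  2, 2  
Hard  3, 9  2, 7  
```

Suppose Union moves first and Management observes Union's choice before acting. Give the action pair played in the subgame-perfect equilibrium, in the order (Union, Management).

(Soft, Y)

Work backward from Management's decision.
- Soft: Management compares 1, 6 and picks Y; Union would get 8.
- Firm: Management compares 5, 2 and picks X; Union would get 4.
- Hard: Management compares 9, 7 and picks X; Union would get 3.
Maximizing over 8, 4, 3, Union chooses Soft. Subgame-perfect outcome: (Soft, Y) with payoffs (8, 6).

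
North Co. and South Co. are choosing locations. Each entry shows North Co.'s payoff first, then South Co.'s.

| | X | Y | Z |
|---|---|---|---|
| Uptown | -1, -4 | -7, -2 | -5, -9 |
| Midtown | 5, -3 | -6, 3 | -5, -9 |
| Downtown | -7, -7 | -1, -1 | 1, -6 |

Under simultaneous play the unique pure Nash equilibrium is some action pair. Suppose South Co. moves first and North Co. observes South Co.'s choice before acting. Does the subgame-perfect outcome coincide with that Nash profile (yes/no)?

Backward induction with South Co. moving first.
- X: North Co. compares -1, 5, -7 and picks Midtown; South Co. would get -3.
- Y: North Co. compares -7, -6, -1 and picks Downtown; South Co. would get -1.
- Z: North Co. compares -5, -5, 1 and picks Downtown; South Co. would get -6.
Maximizing over -3, -1, -6, South Co. chooses Y. Subgame-perfect outcome: (Downtown, Y) with payoffs (-1, -1).
For the simultaneous game, intersect best replies.
North Co.'s best replies: X→Midtown; Y→Downtown; Z→Downtown.
South Co.'s best replies: Uptown→Y; Midtown→Y; Downtown→Y.
Only (Downtown, Y) has each player best-responding; Nash payoffs (-1, -1).
Sequential outcome (Downtown, Y) coincides with the Nash profile (Downtown, Y).

yes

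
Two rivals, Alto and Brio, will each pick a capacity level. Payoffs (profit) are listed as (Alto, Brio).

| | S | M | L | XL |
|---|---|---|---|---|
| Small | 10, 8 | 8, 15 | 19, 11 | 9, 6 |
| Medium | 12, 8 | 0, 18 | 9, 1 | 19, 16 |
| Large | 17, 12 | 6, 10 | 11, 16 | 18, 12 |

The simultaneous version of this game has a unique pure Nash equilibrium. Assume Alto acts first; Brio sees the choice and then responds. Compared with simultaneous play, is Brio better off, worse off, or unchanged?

Solve by backward induction (Alto leads).
- Small: BR = M, leader payoff 8.
- Medium: BR = M, leader payoff 0.
- Large: BR = L, leader payoff 11.
Among 8, 0, 11, the best is 11 at Large. Subgame-perfect outcome: (Large, L) with payoffs (11, 16).
Under simultaneous play:
Alto's best replies: S→Large; M→Small; L→Small; XL→Medium.
Brio's best replies: Small→M; Medium→M; Large→L.
Only (Small, M) has each player best-responding; Nash payoffs (8, 15).
Brio earns 16 sequentially versus 15 at the Nash outcome: better off.

better off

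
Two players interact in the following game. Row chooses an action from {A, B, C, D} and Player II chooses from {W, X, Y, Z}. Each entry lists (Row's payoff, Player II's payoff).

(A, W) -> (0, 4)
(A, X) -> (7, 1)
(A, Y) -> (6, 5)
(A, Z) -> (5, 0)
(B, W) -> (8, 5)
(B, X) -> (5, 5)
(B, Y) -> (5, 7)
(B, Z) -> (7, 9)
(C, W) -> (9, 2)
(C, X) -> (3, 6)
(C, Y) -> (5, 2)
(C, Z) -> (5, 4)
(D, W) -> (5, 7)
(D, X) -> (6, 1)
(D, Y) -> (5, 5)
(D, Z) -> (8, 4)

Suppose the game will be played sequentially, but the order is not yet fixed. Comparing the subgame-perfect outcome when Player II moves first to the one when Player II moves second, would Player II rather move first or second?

second

If Row leads: Player II's best replies are A→Y, B→Z, C→X, D→W; Row's induced payoffs 6, 7, 3, 5; outcome (B, Z), payoffs (7, 9).
If Player II leads: Row's best replies are W→C, X→A, Y→A, Z→D; Player II's induced payoffs 2, 1, 5, 4; outcome (A, Y), payoffs (6, 5).
Player II gets 5 moving first and 9 moving second, so Player II prefers to move second.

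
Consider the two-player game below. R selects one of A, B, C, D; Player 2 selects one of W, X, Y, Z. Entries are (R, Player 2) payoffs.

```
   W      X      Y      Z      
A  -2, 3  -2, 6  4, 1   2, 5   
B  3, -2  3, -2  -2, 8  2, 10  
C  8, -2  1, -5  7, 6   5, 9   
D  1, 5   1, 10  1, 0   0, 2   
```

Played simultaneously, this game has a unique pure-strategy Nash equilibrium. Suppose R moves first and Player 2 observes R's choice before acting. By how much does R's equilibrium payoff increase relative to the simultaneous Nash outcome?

Solve by backward induction (R leads).
- A → Player 2 plays X (best of 3, 6, 1, 5); R gets -2.
- B → Player 2 plays Z (best of -2, -2, 8, 10); R gets 2.
- C → Player 2 plays Z (best of -2, -5, 6, 9); R gets 5.
- D → Player 2 plays X (best of 5, 10, 0, 2); R gets 1.
Maximizing over -2, 2, 5, 1, R chooses C. Subgame-perfect outcome: (C, Z) with payoffs (5, 9).
Now find the simultaneous Nash equilibrium.
R's best replies: W→C; X→B; Y→C; Z→C.
Player 2's best replies: A→X; B→Z; C→Z; D→X.
Only (C, Z) has each player best-responding; Nash payoffs (5, 9).
R's commitment gain: 5 − 5 = 0.

0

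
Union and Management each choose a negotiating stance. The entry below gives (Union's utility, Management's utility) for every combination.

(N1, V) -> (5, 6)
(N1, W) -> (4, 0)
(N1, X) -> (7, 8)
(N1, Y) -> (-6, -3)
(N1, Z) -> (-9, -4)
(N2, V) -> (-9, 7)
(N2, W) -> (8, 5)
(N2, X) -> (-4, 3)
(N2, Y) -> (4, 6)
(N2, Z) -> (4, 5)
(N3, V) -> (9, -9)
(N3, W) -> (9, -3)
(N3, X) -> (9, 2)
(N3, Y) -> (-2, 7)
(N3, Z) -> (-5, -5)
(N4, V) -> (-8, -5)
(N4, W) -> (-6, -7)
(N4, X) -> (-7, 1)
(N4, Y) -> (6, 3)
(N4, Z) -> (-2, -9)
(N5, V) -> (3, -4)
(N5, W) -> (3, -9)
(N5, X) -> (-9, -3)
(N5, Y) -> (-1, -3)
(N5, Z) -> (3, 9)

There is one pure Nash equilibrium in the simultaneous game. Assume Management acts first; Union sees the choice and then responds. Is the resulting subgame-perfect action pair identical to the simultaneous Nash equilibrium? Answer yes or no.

Union best-responds to each possible Management move:
- V: BR = N3, leader payoff -9.
- W: BR = N3, leader payoff -3.
- X: BR = N3, leader payoff 2.
- Y: BR = N4, leader payoff 3.
- Z: BR = N2, leader payoff 5.
Maximizing over -9, -3, 2, 3, 5, Management chooses Z. Subgame-perfect outcome: (N2, Z) with payoffs (4, 5).
Now find the simultaneous Nash equilibrium.
Union's best replies: V→N3; W→N3; X→N3; Y→N4; Z→N2.
Management's best replies: N1→X; N2→V; N3→Y; N4→Y; N5→Z.
The unique mutual best reply is (N4, Y), giving (6, 3).
Sequential outcome (N2, Z) differs from the Nash profile (N4, Y).

no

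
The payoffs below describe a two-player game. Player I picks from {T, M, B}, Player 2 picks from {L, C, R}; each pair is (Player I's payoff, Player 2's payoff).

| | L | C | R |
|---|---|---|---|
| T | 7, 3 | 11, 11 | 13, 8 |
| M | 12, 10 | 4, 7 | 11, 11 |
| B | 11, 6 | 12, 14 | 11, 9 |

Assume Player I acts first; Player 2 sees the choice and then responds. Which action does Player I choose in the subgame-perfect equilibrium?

B

Work backward from Player 2's decision.
- T → Player 2 plays C (best of 3, 11, 8); Player I gets 11.
- M → Player 2 plays R (best of 10, 7, 11); Player I gets 11.
- B → Player 2 plays C (best of 6, 14, 9); Player I gets 12.
Among 11, 11, 12, the best is 12 at B. Subgame-perfect outcome: (B, C) with payoffs (12, 14).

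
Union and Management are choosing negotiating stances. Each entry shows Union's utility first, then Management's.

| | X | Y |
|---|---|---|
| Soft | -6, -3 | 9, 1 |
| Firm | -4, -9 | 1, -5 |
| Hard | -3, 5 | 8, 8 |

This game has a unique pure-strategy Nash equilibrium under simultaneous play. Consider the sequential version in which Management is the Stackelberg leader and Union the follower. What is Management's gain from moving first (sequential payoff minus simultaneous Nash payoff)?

4

Union best-responds to each possible Management move:
- X: BR = Hard, leader payoff 5.
- Y: BR = Soft, leader payoff 1.
Among 5, 1, the best is 5 at X. Subgame-perfect outcome: (Hard, X) with payoffs (-3, 5).
Now find the simultaneous Nash equilibrium.
Union's best replies: X→Hard; Y→Soft.
Management's best replies: Soft→Y; Firm→Y; Hard→Y.
Only (Soft, Y) has each player best-responding; Nash payoffs (9, 1).
Management's commitment gain: 5 − 1 = 4.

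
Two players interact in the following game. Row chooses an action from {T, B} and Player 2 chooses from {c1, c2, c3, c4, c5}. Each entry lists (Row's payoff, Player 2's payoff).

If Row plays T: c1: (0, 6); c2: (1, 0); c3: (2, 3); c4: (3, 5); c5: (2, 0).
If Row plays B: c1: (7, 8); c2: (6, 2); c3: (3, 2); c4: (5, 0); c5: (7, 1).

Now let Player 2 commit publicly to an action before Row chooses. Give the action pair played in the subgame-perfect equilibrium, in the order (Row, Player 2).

Solve by backward induction (Player 2 leads).
- c1: BR = B, leader payoff 8.
- c2: BR = B, leader payoff 2.
- c3: BR = B, leader payoff 2.
- c4: BR = B, leader payoff 0.
- c5: BR = B, leader payoff 1.
Among 8, 2, 2, 0, 1, the best is 8 at c1. Subgame-perfect outcome: (B, c1) with payoffs (7, 8).

(B, c1)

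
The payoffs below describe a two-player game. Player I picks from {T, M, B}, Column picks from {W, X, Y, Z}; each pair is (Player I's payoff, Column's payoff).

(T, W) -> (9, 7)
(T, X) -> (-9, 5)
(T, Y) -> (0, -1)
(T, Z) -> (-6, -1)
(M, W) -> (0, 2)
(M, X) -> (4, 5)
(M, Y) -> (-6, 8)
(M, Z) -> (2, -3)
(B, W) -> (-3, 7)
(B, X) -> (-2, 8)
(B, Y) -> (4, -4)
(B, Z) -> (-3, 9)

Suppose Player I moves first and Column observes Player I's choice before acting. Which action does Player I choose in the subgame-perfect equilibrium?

T

Solve by backward induction (Player I leads).
- T: BR = W, leader payoff 9.
- M: BR = Y, leader payoff -6.
- B: BR = Z, leader payoff -3.
Player I's induced payoffs are 9, -6, -3, so Player I commits to T. Subgame-perfect outcome: (T, W) with payoffs (9, 7).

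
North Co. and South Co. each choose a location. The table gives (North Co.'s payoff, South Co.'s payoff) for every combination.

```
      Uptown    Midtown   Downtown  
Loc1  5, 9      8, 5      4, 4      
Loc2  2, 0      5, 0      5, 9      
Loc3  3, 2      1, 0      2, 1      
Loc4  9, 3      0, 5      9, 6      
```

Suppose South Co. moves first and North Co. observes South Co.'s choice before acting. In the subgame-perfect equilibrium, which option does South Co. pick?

Downtown

Backward induction with South Co. moving first.
- Uptown → North Co. plays Loc4 (best of 5, 2, 3, 9); South Co. gets 3.
- Midtown → North Co. plays Loc1 (best of 8, 5, 1, 0); South Co. gets 5.
- Downtown → North Co. plays Loc4 (best of 4, 5, 2, 9); South Co. gets 6.
South Co.'s induced payoffs are 3, 5, 6, so South Co. commits to Downtown. Subgame-perfect outcome: (Loc4, Downtown) with payoffs (9, 6).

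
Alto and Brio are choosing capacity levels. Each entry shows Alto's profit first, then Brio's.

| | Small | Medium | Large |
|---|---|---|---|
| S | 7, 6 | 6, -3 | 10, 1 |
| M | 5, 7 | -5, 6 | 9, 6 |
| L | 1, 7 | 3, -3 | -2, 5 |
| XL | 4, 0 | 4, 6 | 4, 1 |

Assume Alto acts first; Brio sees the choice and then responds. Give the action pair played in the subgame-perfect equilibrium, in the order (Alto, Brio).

Work backward from Brio's decision.
- S: BR = Small, leader payoff 7.
- M: BR = Small, leader payoff 5.
- L: BR = Small, leader payoff 1.
- XL: BR = Medium, leader payoff 4.
Maximizing over 7, 5, 1, 4, Alto chooses S. Subgame-perfect outcome: (S, Small) with payoffs (7, 6).

(S, Small)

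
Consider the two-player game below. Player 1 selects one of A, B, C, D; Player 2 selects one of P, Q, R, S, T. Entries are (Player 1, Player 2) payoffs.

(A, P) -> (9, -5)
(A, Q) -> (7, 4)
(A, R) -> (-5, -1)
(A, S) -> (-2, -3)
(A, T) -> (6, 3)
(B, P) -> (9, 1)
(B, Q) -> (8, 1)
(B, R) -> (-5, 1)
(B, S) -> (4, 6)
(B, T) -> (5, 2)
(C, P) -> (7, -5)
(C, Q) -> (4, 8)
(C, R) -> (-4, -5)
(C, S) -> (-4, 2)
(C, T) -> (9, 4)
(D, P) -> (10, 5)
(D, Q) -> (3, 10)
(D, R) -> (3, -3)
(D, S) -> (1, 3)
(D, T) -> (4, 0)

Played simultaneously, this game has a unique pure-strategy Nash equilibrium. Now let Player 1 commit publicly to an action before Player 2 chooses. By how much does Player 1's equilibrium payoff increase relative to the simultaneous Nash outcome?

3

Backward induction with Player 1 moving first.
- A: BR = Q, leader payoff 7.
- B: BR = S, leader payoff 4.
- C: BR = Q, leader payoff 4.
- D: BR = Q, leader payoff 3.
Maximizing over 7, 4, 4, 3, Player 1 chooses A. Subgame-perfect outcome: (A, Q) with payoffs (7, 4).
Now find the simultaneous Nash equilibrium.
Player 1's best replies: P→D; Q→B; R→D; S→B; T→C.
Player 2's best replies: A→Q; B→S; C→Q; D→Q.
The unique mutual best reply is (B, S), giving (4, 6).
Player 1's commitment gain: 7 − 4 = 3.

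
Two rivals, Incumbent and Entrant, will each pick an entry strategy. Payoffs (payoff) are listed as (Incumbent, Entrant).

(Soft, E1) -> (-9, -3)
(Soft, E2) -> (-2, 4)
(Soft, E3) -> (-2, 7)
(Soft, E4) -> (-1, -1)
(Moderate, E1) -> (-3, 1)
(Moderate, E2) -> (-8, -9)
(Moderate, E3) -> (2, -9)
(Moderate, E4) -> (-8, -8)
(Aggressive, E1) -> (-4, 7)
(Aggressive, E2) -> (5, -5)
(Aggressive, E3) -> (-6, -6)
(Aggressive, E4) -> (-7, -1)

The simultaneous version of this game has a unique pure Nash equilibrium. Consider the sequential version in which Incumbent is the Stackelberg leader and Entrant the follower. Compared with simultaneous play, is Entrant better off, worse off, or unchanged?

better off

Entrant best-responds to each possible Incumbent move:
- Soft → Entrant plays E3 (best of -3, 4, 7, -1); Incumbent gets -2.
- Moderate → Entrant plays E1 (best of 1, -9, -9, -8); Incumbent gets -3.
- Aggressive → Entrant plays E1 (best of 7, -5, -6, -1); Incumbent gets -4.
Incumbent's induced payoffs are -2, -3, -4, so Incumbent commits to Soft. Subgame-perfect outcome: (Soft, E3) with payoffs (-2, 7).
Under simultaneous play:
Incumbent's best replies: E1→Moderate; E2→Aggressive; E3→Moderate; E4→Soft.
Entrant's best replies: Soft→E3; Moderate→E1; Aggressive→E1.
Only (Moderate, E1) has each player best-responding; Nash payoffs (-3, 1).
Entrant earns 7 sequentially versus 1 at the Nash outcome: better off.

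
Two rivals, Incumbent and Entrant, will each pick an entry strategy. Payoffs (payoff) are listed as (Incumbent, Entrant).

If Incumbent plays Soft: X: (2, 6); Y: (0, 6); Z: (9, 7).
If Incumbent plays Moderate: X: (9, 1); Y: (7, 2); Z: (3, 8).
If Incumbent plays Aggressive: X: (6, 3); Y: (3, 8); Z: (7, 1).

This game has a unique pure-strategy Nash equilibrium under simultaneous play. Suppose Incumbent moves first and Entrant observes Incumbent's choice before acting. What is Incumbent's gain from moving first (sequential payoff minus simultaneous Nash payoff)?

Entrant best-responds to each possible Incumbent move:
- Soft: Entrant compares 6, 6, 7 and picks Z; Incumbent would get 9.
- Moderate: Entrant compares 1, 2, 8 and picks Z; Incumbent would get 3.
- Aggressive: Entrant compares 3, 8, 1 and picks Y; Incumbent would get 3.
Among 9, 3, 3, the best is 9 at Soft. Subgame-perfect outcome: (Soft, Z) with payoffs (9, 7).
Now find the simultaneous Nash equilibrium.
Incumbent's best replies: X→Moderate; Y→Moderate; Z→Soft.
Entrant's best replies: Soft→Z; Moderate→Z; Aggressive→Y.
The unique mutual best reply is (Soft, Z), giving (9, 7).
Incumbent's commitment gain: 9 − 9 = 0.

0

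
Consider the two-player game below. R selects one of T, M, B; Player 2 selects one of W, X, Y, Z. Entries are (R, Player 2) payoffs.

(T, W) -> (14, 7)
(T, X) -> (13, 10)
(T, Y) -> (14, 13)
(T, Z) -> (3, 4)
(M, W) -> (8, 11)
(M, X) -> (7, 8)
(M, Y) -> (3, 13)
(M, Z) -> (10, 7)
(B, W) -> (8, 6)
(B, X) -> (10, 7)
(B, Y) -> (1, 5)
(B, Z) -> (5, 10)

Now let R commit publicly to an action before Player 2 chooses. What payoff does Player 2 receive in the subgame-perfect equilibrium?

13

Work backward from Player 2's decision.
- T: BR = Y, leader payoff 14.
- M: BR = Y, leader payoff 3.
- B: BR = Z, leader payoff 5.
Maximizing over 14, 3, 5, R chooses T. Subgame-perfect outcome: (T, Y) with payoffs (14, 13).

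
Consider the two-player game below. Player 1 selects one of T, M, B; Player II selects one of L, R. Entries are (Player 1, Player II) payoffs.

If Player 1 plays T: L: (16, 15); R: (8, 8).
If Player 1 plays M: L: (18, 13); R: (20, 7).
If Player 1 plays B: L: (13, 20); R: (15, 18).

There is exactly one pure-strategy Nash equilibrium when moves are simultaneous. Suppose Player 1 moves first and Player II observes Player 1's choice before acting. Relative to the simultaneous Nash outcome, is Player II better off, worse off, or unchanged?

unchanged

Solve by backward induction (Player 1 leads).
- T: Player II compares 15, 8 and picks L; Player 1 would get 16.
- M: Player II compares 13, 7 and picks L; Player 1 would get 18.
- B: Player II compares 20, 18 and picks L; Player 1 would get 13.
Maximizing over 16, 18, 13, Player 1 chooses M. Subgame-perfect outcome: (M, L) with payoffs (18, 13).
Now find the simultaneous Nash equilibrium.
Player 1's best replies: L→M; R→M.
Player II's best replies: T→L; M→L; B→L.
The unique mutual best reply is (M, L), giving (18, 13).
Player II earns 13 sequentially versus 13 at the Nash outcome: unchanged.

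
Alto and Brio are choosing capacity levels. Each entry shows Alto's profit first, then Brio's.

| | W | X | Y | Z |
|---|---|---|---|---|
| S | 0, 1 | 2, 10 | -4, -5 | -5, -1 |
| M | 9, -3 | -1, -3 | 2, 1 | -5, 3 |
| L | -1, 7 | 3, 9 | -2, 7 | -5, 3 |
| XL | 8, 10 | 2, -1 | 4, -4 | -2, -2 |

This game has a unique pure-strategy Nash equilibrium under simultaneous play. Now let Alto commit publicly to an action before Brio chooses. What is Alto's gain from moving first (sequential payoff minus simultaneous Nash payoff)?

5

Brio best-responds to each possible Alto move:
- S: Brio compares 1, 10, -5, -1 and picks X; Alto would get 2.
- M: Brio compares -3, -3, 1, 3 and picks Z; Alto would get -5.
- L: Brio compares 7, 9, 7, 3 and picks X; Alto would get 3.
- XL: Brio compares 10, -1, -4, -2 and picks W; Alto would get 8.
Among 2, -5, 3, 8, the best is 8 at XL. Subgame-perfect outcome: (XL, W) with payoffs (8, 10).
Now find the simultaneous Nash equilibrium.
Alto's best replies: W→M; X→L; Y→XL; Z→XL.
Brio's best replies: S→X; M→Z; L→X; XL→W.
The unique mutual best reply is (L, X), giving (3, 9).
Alto's commitment gain: 8 − 3 = 5.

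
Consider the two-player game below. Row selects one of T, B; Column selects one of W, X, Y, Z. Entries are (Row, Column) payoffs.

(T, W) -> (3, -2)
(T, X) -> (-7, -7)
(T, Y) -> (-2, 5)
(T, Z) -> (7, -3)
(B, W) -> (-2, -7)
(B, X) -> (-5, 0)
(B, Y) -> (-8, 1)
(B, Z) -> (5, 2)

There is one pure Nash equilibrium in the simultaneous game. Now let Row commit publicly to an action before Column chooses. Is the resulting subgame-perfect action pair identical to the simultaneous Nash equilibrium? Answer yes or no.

no

Backward induction with Row moving first.
- T: Column compares -2, -7, 5, -3 and picks Y; Row would get -2.
- B: Column compares -7, 0, 1, 2 and picks Z; Row would get 5.
Row's induced payoffs are -2, 5, so Row commits to B. Subgame-perfect outcome: (B, Z) with payoffs (5, 2).
For the simultaneous game, intersect best replies.
Row's best replies: W→T; X→B; Y→T; Z→T.
Column's best replies: T→Y; B→Z.
Only (T, Y) has each player best-responding; Nash payoffs (-2, 5).
Sequential outcome (B, Z) differs from the Nash profile (T, Y).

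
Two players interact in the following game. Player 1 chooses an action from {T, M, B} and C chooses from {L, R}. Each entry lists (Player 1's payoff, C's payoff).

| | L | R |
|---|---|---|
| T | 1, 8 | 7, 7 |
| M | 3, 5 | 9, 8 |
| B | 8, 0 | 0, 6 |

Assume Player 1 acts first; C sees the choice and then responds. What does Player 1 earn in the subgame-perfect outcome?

9

C best-responds to each possible Player 1 move:
- T: C compares 8, 7 and picks L; Player 1 would get 1.
- M: C compares 5, 8 and picks R; Player 1 would get 9.
- B: C compares 0, 6 and picks R; Player 1 would get 0.
Among 1, 9, 0, the best is 9 at M. Subgame-perfect outcome: (M, R) with payoffs (9, 8).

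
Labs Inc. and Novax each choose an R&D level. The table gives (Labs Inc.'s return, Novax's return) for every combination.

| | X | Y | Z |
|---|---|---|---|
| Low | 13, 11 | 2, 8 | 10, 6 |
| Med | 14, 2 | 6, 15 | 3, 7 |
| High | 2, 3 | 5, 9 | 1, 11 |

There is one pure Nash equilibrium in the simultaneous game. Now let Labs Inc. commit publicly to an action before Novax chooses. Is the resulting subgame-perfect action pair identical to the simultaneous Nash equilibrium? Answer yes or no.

Work backward from Novax's decision.
- Low → Novax plays X (best of 11, 8, 6); Labs Inc. gets 13.
- Med → Novax plays Y (best of 2, 15, 7); Labs Inc. gets 6.
- High → Novax plays Z (best of 3, 9, 11); Labs Inc. gets 1.
Labs Inc.'s induced payoffs are 13, 6, 1, so Labs Inc. commits to Low. Subgame-perfect outcome: (Low, X) with payoffs (13, 11).
Now find the simultaneous Nash equilibrium.
Labs Inc.'s best replies: X→Med; Y→Med; Z→Low.
Novax's best replies: Low→X; Med→Y; High→Z.
Only (Med, Y) has each player best-responding; Nash payoffs (6, 15).
Sequential outcome (Low, X) differs from the Nash profile (Med, Y).

no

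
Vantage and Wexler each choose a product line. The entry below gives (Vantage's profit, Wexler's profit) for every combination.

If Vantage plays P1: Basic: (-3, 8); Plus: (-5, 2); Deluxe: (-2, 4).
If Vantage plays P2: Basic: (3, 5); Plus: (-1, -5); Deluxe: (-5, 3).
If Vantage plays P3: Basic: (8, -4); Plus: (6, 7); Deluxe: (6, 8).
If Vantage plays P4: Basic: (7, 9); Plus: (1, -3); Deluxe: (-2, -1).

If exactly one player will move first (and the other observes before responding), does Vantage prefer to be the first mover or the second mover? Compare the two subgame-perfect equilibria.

first

If Vantage leads: Wexler's best replies are P1→Basic, P2→Basic, P3→Deluxe, P4→Basic; Vantage's induced payoffs -3, 3, 6, 7; outcome (P4, Basic), payoffs (7, 9).
If Wexler leads: Vantage's best replies are Basic→P3, Plus→P3, Deluxe→P3; Wexler's induced payoffs -4, 7, 8; outcome (P3, Deluxe), payoffs (6, 8).
Vantage gets 7 moving first and 6 moving second, so Vantage prefers to move first.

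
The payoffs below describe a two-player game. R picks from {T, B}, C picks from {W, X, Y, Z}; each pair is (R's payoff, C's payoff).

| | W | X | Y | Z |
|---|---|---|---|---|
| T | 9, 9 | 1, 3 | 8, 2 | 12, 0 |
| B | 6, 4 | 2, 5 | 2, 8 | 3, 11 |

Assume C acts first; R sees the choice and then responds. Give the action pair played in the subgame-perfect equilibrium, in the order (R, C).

R best-responds to each possible C move:
- W → R plays T (best of 9, 6); C gets 9.
- X → R plays B (best of 1, 2); C gets 5.
- Y → R plays T (best of 8, 2); C gets 2.
- Z → R plays T (best of 12, 3); C gets 0.
Maximizing over 9, 5, 2, 0, C chooses W. Subgame-perfect outcome: (T, W) with payoffs (9, 9).

(T, W)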